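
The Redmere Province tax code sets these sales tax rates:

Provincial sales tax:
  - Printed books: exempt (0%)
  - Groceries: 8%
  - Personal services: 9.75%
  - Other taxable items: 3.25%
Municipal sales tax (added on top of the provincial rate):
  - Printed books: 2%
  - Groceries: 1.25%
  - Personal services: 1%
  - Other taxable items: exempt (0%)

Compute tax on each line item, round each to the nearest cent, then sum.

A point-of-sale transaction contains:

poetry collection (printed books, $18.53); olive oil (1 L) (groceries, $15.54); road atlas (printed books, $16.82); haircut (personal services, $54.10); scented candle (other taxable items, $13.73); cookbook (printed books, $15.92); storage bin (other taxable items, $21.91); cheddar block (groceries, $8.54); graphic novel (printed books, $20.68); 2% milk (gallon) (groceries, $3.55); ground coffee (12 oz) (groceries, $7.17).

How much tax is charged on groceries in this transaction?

$3.22

Olive oil (1 L) $15.54: groceries → 8% + 1.25% municipal = 9.25% → $1.44
Cheddar block $8.54: groceries → 8% + 1.25% municipal = 9.25% → $0.79
2% milk (gallon) $3.55: groceries → 8% + 1.25% municipal = 9.25% → $0.33
Ground coffee (12 oz) $7.17: groceries → 8% + 1.25% municipal = 9.25% → $0.66
Tax on groceries = $1.44 + $0.79 + $0.33 + $0.66 = $3.22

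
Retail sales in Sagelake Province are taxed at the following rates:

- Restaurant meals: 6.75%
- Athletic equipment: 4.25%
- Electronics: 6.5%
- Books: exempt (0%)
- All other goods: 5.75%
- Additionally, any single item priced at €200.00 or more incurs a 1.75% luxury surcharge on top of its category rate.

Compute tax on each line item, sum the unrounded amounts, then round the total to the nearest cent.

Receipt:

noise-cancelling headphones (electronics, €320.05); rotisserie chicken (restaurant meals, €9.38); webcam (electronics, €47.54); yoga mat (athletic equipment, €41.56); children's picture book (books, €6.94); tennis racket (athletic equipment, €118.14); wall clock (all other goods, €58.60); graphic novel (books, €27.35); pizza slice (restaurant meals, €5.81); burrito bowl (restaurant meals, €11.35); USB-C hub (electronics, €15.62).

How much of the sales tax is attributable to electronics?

€30.51

Noise-cancelling headphones €320.05: electronics → 6.5% + 1.75% surcharge = 8.25% → €26.404125
Webcam €47.54: electronics → 6.5% → €3.0901
USB-C hub €15.62: electronics → 6.5% → €1.0153
Tax on electronics: unrounded sum = €30.509525 → €30.51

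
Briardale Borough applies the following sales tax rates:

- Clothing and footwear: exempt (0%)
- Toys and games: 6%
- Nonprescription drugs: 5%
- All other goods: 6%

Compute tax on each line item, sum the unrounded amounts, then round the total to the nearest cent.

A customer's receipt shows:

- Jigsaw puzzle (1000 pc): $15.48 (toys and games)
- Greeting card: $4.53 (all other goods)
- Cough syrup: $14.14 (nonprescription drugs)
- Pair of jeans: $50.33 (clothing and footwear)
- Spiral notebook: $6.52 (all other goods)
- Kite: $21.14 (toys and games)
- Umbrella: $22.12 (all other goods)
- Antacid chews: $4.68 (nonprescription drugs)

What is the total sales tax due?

$5.13

Jigsaw puzzle (1000 pc) $15.48: toys and games → 6% → $0.9288
Greeting card $4.53: all other goods → 6% → $0.2718
Cough syrup $14.14: nonprescription drugs → 5% → $0.707
Pair of jeans $50.33: clothing and footwear → 0% → $0.00
Spiral notebook $6.52: all other goods → 6% → $0.3912
Kite $21.14: toys and games → 6% → $1.2684
Umbrella $22.12: all other goods → 6% → $1.3272
Antacid chews $4.68: nonprescription drugs → 5% → $0.234
Unrounded tax sum = $5.1284 → $5.13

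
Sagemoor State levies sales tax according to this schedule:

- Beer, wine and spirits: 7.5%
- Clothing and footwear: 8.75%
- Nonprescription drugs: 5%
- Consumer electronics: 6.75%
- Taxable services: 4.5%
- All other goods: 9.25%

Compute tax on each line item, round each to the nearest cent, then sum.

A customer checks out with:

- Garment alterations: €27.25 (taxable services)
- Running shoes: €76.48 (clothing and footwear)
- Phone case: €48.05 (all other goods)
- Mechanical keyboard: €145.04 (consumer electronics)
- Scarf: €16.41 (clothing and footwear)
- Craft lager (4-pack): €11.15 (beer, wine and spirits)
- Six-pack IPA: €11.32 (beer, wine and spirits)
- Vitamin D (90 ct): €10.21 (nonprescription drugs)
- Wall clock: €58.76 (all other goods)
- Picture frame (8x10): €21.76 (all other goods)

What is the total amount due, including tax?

€459.67

Garment alterations €27.25: taxable services → 4.5% → €1.23
Running shoes €76.48: clothing and footwear → 8.75% → €6.69
Phone case €48.05: all other goods → 9.25% → €4.44
Mechanical keyboard €145.04: consumer electronics → 6.75% → €9.79
Scarf €16.41: clothing and footwear → 8.75% → €1.44
Craft lager (4-pack) €11.15: beer, wine and spirits → 7.5% → €0.84
Six-pack IPA €11.32: beer, wine and spirits → 7.5% → €0.85
Vitamin D (90 ct) €10.21: nonprescription drugs → 5% → €0.51
Wall clock €58.76: all other goods → 9.25% → €5.44
Picture frame (8x10) €21.76: all other goods → 9.25% → €2.01
Subtotal = €426.43; tax = €33.24; total due = €459.67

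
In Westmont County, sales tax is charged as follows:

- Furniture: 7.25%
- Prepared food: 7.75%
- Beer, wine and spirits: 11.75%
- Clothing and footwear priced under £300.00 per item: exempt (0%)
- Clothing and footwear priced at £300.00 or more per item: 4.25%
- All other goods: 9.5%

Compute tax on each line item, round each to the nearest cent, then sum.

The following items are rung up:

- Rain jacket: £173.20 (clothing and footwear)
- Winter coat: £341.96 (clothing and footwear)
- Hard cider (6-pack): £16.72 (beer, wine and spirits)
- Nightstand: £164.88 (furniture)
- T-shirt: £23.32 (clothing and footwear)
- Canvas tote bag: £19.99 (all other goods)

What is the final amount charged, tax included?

Rain jacket £173.20: clothing and footwear, under £300.00 → 0% → £0.00
Winter coat £341.96: clothing and footwear, £300.00 or more → 4.25% → £14.53
Hard cider (6-pack) £16.72: beer, wine and spirits → 11.75% → £1.96
Nightstand £164.88: furniture → 7.25% → £11.95
T-shirt £23.32: clothing and footwear, under £300.00 → 0% → £0.00
Canvas tote bag £19.99: all other goods → 9.5% → £1.90
Subtotal = £740.07; tax = £30.34; total due = £770.41

£770.41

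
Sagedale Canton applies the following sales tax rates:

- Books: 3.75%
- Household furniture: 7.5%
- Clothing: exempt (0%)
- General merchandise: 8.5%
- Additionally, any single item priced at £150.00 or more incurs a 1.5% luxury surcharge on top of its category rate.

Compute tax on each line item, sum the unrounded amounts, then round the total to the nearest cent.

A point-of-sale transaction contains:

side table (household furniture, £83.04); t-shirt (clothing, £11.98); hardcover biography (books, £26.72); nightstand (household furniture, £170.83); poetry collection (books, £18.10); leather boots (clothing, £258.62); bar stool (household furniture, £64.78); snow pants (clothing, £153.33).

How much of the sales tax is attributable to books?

£1.68

Hardcover biography £26.72: books → 3.75% → £1.002
Poetry collection £18.10: books → 3.75% → £0.67875
Tax on books: unrounded sum = £1.68075 → £1.68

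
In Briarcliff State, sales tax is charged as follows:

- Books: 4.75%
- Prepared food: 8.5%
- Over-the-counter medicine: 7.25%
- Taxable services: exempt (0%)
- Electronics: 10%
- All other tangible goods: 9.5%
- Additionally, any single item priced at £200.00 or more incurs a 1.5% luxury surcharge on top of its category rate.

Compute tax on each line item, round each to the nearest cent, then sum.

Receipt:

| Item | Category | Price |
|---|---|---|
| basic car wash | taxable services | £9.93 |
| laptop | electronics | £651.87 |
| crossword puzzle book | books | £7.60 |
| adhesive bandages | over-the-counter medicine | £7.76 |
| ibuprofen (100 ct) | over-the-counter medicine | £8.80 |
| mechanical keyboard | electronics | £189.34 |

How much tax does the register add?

Basic car wash £9.93: taxable services → 0% → £0.00
Laptop £651.87: electronics → 10% + 1.5% surcharge = 11.5% → £74.97
Crossword puzzle book £7.60: books → 4.75% → £0.36
Adhesive bandages £7.76: over-the-counter medicine → 7.25% → £0.56
Ibuprofen (100 ct) £8.80: over-the-counter medicine → 7.25% → £0.64
Mechanical keyboard £189.34: electronics → 10% → £18.93
Total tax = £74.97 + £0.36 + £0.56 + £0.64 + £18.93 = £95.46

£95.46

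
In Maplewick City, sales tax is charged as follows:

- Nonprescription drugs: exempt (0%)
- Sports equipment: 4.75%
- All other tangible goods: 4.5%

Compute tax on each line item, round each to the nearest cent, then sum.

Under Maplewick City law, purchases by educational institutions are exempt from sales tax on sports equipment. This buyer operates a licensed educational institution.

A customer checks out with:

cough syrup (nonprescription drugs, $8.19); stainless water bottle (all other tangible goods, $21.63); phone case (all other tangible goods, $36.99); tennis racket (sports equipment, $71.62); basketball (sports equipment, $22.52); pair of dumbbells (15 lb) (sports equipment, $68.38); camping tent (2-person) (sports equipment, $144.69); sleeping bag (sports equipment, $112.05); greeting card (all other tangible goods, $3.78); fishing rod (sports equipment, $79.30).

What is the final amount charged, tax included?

$571.95

Cough syrup $8.19: nonprescription drugs → 0% → $0.00
Stainless water bottle $21.63: all other tangible goods → 4.5% → $0.97
Phone case $36.99: all other tangible goods → 4.5% → $1.66
Tennis racket $71.62: sports equipment, buyer-exempt → 0% → $0.00
Basketball $22.52: sports equipment, buyer-exempt → 0% → $0.00
Pair of dumbbells (15 lb) $68.38: sports equipment, buyer-exempt → 0% → $0.00
Camping tent (2-person) $144.69: sports equipment, buyer-exempt → 0% → $0.00
Sleeping bag $112.05: sports equipment, buyer-exempt → 0% → $0.00
Greeting card $3.78: all other tangible goods → 4.5% → $0.17
Fishing rod $79.30: sports equipment, buyer-exempt → 0% → $0.00
Subtotal = $569.15; tax = $2.80; total due = $571.95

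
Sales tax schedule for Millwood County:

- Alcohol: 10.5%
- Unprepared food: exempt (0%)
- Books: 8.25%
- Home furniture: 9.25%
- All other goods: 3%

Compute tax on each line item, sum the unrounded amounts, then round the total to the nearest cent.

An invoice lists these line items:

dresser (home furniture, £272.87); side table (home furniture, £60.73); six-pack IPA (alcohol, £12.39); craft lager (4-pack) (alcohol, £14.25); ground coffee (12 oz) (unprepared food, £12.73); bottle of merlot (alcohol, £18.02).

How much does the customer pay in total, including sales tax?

£426.54

Dresser £272.87: home furniture → 9.25% → £25.240475
Side table £60.73: home furniture → 9.25% → £5.617525
Six-pack IPA £12.39: alcohol → 10.5% → £1.30095
Craft lager (4-pack) £14.25: alcohol → 10.5% → £1.49625
Ground coffee (12 oz) £12.73: unprepared food → 0% → £0.00
Bottle of merlot £18.02: alcohol → 10.5% → £1.8921
Subtotal = £390.99; unrounded tax = £35.5473 → £35.55; total due = £426.54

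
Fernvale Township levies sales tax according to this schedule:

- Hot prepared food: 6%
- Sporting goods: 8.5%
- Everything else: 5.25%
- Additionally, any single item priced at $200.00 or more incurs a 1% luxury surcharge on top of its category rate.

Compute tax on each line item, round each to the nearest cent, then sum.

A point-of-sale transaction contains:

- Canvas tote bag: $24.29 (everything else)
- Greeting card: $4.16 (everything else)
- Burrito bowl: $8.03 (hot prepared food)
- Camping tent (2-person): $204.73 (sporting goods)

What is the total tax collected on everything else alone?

Canvas tote bag $24.29: everything else → 5.25% → $1.28
Greeting card $4.16: everything else → 5.25% → $0.22
Tax on everything else = $1.28 + $0.22 = $1.50

$1.50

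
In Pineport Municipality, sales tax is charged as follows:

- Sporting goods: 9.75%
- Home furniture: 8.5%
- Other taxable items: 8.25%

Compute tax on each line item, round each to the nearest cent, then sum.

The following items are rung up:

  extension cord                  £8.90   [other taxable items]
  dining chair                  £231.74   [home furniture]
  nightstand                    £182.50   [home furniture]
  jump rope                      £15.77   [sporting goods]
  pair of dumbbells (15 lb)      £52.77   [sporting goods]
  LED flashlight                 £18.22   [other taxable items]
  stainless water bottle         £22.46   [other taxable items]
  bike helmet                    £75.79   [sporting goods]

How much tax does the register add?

£53.37

Extension cord £8.90: other taxable items → 8.25% → £0.73
Dining chair £231.74: home furniture → 8.5% → £19.70
Nightstand £182.50: home furniture → 8.5% → £15.51
Jump rope £15.77: sporting goods → 9.75% → £1.54
Pair of dumbbells (15 lb) £52.77: sporting goods → 9.75% → £5.15
LED flashlight £18.22: other taxable items → 8.25% → £1.50
Stainless water bottle £22.46: other taxable items → 8.25% → £1.85
Bike helmet £75.79: sporting goods → 9.75% → £7.39
Total tax = £0.73 + £19.70 + £15.51 + £1.54 + £5.15 + £1.50 + £1.85 + £7.39 = £53.37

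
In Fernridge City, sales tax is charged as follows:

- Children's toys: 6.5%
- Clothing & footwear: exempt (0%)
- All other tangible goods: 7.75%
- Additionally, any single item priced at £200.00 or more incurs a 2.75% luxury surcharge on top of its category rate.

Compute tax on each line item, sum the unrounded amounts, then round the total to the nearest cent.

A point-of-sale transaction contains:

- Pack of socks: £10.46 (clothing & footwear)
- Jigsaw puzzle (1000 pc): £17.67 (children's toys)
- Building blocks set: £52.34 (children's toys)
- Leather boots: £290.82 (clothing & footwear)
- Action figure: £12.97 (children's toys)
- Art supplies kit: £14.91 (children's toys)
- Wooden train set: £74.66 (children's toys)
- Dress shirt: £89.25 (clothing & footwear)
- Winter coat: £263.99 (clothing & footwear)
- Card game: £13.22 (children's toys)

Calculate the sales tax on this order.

Pack of socks £10.46: clothing & footwear → 0% → £0.00
Jigsaw puzzle (1000 pc) £17.67: children's toys → 6.5% → £1.14855
Building blocks set £52.34: children's toys → 6.5% → £3.4021
Leather boots £290.82: clothing & footwear → 0% + 2.75% surcharge = 2.75% → £7.99755
Action figure £12.97: children's toys → 6.5% → £0.84305
Art supplies kit £14.91: children's toys → 6.5% → £0.96915
Wooden train set £74.66: children's toys → 6.5% → £4.8529
Dress shirt £89.25: clothing & footwear → 0% → £0.00
Winter coat £263.99: clothing & footwear → 0% + 2.75% surcharge = 2.75% → £7.259725
Card game £13.22: children's toys → 6.5% → £0.8593
Unrounded tax sum = £27.332325 → £27.33

£27.33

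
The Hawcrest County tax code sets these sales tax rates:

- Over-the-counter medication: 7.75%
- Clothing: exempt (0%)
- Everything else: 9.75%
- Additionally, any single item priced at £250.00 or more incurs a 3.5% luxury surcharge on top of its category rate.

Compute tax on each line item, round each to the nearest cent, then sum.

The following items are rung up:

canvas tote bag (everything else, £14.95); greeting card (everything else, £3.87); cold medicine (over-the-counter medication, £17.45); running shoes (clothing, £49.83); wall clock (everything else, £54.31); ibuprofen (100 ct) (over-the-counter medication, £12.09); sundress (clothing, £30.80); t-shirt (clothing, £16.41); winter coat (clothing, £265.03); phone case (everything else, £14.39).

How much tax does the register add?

Canvas tote bag £14.95: everything else → 9.75% → £1.46
Greeting card £3.87: everything else → 9.75% → £0.38
Cold medicine £17.45: over-the-counter medication → 7.75% → £1.35
Running shoes £49.83: clothing → 0% → £0.00
Wall clock £54.31: everything else → 9.75% → £5.30
Ibuprofen (100 ct) £12.09: over-the-counter medication → 7.75% → £0.94
Sundress £30.80: clothing → 0% → £0.00
T-shirt £16.41: clothing → 0% → £0.00
Winter coat £265.03: clothing → 0% + 3.5% surcharge = 3.5% → £9.28
Phone case £14.39: everything else → 9.75% → £1.40
Total tax = £1.46 + £0.38 + £1.35 + £5.30 + £0.94 + £9.28 + £1.40 = £20.11

£20.11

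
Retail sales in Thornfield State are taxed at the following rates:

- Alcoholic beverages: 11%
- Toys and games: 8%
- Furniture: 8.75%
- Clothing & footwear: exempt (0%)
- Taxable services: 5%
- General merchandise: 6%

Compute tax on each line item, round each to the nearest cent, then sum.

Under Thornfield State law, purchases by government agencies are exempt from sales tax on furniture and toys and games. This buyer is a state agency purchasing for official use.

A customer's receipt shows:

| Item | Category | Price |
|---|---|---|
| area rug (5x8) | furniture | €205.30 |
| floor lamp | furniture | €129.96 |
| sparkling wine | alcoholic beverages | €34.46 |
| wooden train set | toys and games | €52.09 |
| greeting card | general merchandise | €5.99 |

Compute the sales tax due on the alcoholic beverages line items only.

Sparkling wine €34.46: alcoholic beverages → 11% → €3.79
Tax on alcoholic beverages = €3.79

€3.79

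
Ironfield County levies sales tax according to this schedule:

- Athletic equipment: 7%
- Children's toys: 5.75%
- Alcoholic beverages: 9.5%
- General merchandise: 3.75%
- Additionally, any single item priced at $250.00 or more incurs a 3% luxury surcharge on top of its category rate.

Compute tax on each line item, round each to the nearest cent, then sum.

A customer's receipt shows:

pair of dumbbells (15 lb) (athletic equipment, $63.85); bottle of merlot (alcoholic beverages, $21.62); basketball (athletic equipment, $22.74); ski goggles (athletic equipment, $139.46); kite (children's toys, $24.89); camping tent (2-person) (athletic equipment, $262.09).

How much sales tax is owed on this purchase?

$45.51

Pair of dumbbells (15 lb) $63.85: athletic equipment → 7% → $4.47
Bottle of merlot $21.62: alcoholic beverages → 9.5% → $2.05
Basketball $22.74: athletic equipment → 7% → $1.59
Ski goggles $139.46: athletic equipment → 7% → $9.76
Kite $24.89: children's toys → 5.75% → $1.43
Camping tent (2-person) $262.09: athletic equipment → 7% + 3% surcharge = 10% → $26.21
Total tax = $4.47 + $2.05 + $1.59 + $9.76 + $1.43 + $26.21 = $45.51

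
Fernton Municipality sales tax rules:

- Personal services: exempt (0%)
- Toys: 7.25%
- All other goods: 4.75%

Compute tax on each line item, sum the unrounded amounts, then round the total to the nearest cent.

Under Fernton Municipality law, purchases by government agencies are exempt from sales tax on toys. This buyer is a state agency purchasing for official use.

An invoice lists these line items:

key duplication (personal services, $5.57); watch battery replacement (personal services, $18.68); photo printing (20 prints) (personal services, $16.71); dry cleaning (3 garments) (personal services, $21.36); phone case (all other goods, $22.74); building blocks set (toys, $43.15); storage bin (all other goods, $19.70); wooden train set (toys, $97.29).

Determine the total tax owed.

Key duplication $5.57: personal services → 0% → $0.00
Watch battery replacement $18.68: personal services → 0% → $0.00
Photo printing (20 prints) $16.71: personal services → 0% → $0.00
Dry cleaning (3 garments) $21.36: personal services → 0% → $0.00
Phone case $22.74: all other goods → 4.75% → $1.08015
Building blocks set $43.15: toys, buyer-exempt → 0% → $0.00
Storage bin $19.70: all other goods → 4.75% → $0.93575
Wooden train set $97.29: toys, buyer-exempt → 0% → $0.00
Unrounded tax sum = $2.0159 → $2.02

$2.02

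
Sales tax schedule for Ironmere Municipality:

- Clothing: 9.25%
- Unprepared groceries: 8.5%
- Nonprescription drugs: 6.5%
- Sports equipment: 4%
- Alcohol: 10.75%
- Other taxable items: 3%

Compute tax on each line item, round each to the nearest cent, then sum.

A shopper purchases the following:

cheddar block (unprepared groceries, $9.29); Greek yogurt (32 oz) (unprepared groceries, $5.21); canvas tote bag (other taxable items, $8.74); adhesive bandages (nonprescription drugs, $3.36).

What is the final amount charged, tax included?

$28.31

Cheddar block $9.29: unprepared groceries → 8.5% → $0.79
Greek yogurt (32 oz) $5.21: unprepared groceries → 8.5% → $0.44
Canvas tote bag $8.74: other taxable items → 3% → $0.26
Adhesive bandages $3.36: nonprescription drugs → 6.5% → $0.22
Subtotal = $26.60; tax = $1.71; total due = $28.31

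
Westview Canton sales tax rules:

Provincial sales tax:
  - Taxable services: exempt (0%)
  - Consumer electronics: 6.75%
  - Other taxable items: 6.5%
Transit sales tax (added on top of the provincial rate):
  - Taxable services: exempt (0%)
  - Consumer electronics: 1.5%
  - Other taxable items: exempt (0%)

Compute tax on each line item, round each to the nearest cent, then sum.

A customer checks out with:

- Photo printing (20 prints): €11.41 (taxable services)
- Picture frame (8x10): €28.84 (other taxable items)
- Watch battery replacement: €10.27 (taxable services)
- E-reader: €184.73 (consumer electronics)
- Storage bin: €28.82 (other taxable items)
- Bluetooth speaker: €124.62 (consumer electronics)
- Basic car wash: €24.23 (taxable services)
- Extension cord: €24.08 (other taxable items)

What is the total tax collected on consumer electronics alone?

€25.52

E-reader €184.73: consumer electronics → 6.75% + 1.5% transit = 8.25% → €15.24
Bluetooth speaker €124.62: consumer electronics → 6.75% + 1.5% transit = 8.25% → €10.28
Tax on consumer electronics = €15.24 + €10.28 = €25.52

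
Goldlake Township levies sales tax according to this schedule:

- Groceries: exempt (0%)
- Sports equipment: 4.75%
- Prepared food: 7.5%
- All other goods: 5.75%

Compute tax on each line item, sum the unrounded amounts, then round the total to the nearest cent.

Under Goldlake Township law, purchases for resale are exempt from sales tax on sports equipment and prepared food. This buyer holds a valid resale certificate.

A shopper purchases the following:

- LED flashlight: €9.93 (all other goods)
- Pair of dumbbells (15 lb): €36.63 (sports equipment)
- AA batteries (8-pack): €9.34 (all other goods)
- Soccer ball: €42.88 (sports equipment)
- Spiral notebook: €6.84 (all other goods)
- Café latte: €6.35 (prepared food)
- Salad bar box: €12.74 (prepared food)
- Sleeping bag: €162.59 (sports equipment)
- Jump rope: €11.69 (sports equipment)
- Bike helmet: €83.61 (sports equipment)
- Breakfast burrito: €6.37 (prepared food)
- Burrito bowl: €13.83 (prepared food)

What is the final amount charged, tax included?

LED flashlight €9.93: all other goods → 5.75% → €0.570975
Pair of dumbbells (15 lb) €36.63: sports equipment, buyer-exempt → 0% → €0.00
AA batteries (8-pack) €9.34: all other goods → 5.75% → €0.53705
Soccer ball €42.88: sports equipment, buyer-exempt → 0% → €0.00
Spiral notebook €6.84: all other goods → 5.75% → €0.3933
Café latte €6.35: prepared food, buyer-exempt → 0% → €0.00
Salad bar box €12.74: prepared food, buyer-exempt → 0% → €0.00
Sleeping bag €162.59: sports equipment, buyer-exempt → 0% → €0.00
Jump rope €11.69: sports equipment, buyer-exempt → 0% → €0.00
Bike helmet €83.61: sports equipment, buyer-exempt → 0% → €0.00
Breakfast burrito €6.37: prepared food, buyer-exempt → 0% → €0.00
Burrito bowl €13.83: prepared food, buyer-exempt → 0% → €0.00
Subtotal = €402.80; unrounded tax = €1.501325 → €1.50; total due = €404.30

€404.30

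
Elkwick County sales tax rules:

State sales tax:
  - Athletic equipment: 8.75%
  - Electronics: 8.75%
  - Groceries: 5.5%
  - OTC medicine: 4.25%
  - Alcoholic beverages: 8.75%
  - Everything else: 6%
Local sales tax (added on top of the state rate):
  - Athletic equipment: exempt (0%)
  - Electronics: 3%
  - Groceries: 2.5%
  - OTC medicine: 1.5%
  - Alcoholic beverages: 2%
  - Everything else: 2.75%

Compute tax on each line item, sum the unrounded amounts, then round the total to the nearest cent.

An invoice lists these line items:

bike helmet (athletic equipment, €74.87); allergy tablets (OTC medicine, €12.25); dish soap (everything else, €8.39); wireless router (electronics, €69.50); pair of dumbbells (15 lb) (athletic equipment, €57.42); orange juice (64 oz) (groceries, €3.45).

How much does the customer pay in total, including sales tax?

€247.34

Bike helmet €74.87: athletic equipment → 8.75% + 0% local = 8.75% → €6.551125
Allergy tablets €12.25: OTC medicine → 4.25% + 1.5% local = 5.75% → €0.704375
Dish soap €8.39: everything else → 6% + 2.75% local = 8.75% → €0.734125
Wireless router €69.50: electronics → 8.75% + 3% local = 11.75% → €8.16625
Pair of dumbbells (15 lb) €57.42: athletic equipment → 8.75% + 0% local = 8.75% → €5.02425
Orange juice (64 oz) €3.45: groceries → 5.5% + 2.5% local = 8% → €0.276
Subtotal = €225.88; unrounded tax = €21.456125 → €21.46; total due = €247.34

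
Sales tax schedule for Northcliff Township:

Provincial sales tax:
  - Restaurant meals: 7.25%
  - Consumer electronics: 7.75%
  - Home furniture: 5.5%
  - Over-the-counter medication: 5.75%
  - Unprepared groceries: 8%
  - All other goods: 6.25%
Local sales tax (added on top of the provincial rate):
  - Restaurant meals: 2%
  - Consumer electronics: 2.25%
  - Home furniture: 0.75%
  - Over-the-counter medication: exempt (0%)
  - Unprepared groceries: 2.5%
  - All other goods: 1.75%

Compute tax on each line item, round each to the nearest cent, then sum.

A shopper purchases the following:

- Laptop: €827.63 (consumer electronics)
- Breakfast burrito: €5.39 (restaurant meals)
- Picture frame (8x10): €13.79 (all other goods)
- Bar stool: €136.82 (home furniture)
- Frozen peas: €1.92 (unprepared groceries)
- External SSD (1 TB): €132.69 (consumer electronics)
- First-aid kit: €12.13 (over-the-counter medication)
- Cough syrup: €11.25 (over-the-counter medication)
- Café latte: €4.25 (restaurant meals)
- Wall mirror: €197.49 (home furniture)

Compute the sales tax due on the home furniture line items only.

Bar stool €136.82: home furniture → 5.5% + 0.75% local = 6.25% → €8.55
Wall mirror €197.49: home furniture → 5.5% + 0.75% local = 6.25% → €12.34
Tax on home furniture = €8.55 + €12.34 = €20.89

€20.89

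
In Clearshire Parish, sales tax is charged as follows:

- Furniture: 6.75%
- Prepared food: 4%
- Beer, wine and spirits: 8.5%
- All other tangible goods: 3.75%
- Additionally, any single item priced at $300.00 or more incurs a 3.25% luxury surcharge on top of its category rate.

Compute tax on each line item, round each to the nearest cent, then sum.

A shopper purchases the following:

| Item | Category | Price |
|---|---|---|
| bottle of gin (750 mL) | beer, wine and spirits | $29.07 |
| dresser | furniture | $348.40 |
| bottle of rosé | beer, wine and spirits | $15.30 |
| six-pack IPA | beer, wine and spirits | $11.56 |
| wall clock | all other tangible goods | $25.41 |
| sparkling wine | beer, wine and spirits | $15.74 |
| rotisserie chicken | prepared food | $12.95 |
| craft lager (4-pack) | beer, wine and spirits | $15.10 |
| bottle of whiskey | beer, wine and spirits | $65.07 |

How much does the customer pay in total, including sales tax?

Bottle of gin (750 mL) $29.07: beer, wine and spirits → 8.5% → $2.47
Dresser $348.40: furniture → 6.75% + 3.25% surcharge = 10% → $34.84
Bottle of rosé $15.30: beer, wine and spirits → 8.5% → $1.30
Six-pack IPA $11.56: beer, wine and spirits → 8.5% → $0.98
Wall clock $25.41: all other tangible goods → 3.75% → $0.95
Sparkling wine $15.74: beer, wine and spirits → 8.5% → $1.34
Rotisserie chicken $12.95: prepared food → 4% → $0.52
Craft lager (4-pack) $15.10: beer, wine and spirits → 8.5% → $1.28
Bottle of whiskey $65.07: beer, wine and spirits → 8.5% → $5.53
Subtotal = $538.60; tax = $49.21; total due = $587.81

$587.81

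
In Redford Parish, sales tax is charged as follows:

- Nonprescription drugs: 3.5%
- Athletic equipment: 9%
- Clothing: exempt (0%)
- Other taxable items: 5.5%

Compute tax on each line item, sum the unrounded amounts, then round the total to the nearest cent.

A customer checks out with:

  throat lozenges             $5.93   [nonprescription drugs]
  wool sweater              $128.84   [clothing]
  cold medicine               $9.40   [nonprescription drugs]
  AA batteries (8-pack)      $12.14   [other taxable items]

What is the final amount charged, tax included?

Throat lozenges $5.93: nonprescription drugs → 3.5% → $0.20755
Wool sweater $128.84: clothing → 0% → $0.00
Cold medicine $9.40: nonprescription drugs → 3.5% → $0.329
AA batteries (8-pack) $12.14: other taxable items → 5.5% → $0.6677
Subtotal = $156.31; unrounded tax = $1.20425 → $1.20; total due = $157.51

$157.51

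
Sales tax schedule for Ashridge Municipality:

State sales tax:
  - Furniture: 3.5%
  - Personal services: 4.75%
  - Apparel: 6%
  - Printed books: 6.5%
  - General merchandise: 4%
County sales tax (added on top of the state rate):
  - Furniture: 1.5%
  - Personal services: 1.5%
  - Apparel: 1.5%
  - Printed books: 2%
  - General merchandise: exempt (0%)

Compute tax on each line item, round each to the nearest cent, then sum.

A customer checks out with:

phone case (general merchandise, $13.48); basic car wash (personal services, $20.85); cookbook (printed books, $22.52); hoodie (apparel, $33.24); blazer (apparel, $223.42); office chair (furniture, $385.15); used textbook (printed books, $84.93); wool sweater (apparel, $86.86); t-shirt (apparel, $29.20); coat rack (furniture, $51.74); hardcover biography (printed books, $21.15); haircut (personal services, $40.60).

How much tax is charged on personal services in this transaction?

Basic car wash $20.85: personal services → 4.75% + 1.5% county = 6.25% → $1.30
Haircut $40.60: personal services → 4.75% + 1.5% county = 6.25% → $2.54
Tax on personal services = $1.30 + $2.54 = $3.84

$3.84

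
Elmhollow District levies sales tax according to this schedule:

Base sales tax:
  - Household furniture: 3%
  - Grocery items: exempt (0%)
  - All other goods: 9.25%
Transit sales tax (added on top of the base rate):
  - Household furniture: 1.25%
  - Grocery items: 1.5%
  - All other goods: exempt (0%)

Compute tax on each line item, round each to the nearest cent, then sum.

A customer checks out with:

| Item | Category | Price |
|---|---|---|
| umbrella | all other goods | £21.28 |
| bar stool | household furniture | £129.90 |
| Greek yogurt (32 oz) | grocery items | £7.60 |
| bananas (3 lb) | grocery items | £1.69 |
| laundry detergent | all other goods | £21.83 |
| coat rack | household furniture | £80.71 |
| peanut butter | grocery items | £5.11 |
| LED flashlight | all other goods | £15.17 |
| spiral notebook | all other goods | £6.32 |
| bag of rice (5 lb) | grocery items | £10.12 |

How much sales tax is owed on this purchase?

£15.29

Umbrella £21.28: all other goods → 9.25% + 0% transit = 9.25% → £1.97
Bar stool £129.90: household furniture → 3% + 1.25% transit = 4.25% → £5.52
Greek yogurt (32 oz) £7.60: grocery items → 0% + 1.5% transit = 1.5% → £0.11
Bananas (3 lb) £1.69: grocery items → 0% + 1.5% transit = 1.5% → £0.03
Laundry detergent £21.83: all other goods → 9.25% + 0% transit = 9.25% → £2.02
Coat rack £80.71: household furniture → 3% + 1.25% transit = 4.25% → £3.43
Peanut butter £5.11: grocery items → 0% + 1.5% transit = 1.5% → £0.08
LED flashlight £15.17: all other goods → 9.25% + 0% transit = 9.25% → £1.40
Spiral notebook £6.32: all other goods → 9.25% + 0% transit = 9.25% → £0.58
Bag of rice (5 lb) £10.12: grocery items → 0% + 1.5% transit = 1.5% → £0.15
Total tax = £1.97 + £5.52 + £0.11 + £0.03 + £2.02 + £3.43 + £0.08 + £1.40 + £0.58 + £0.15 = £15.29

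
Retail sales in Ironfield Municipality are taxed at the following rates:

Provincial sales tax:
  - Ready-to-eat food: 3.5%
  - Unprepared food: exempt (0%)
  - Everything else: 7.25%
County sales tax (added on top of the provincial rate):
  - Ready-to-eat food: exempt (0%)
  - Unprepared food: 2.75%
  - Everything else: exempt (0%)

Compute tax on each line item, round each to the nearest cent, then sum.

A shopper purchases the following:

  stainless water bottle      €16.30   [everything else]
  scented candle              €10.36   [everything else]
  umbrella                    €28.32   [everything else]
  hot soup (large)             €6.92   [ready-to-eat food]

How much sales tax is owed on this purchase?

€4.22

Stainless water bottle €16.30: everything else → 7.25% + 0% county = 7.25% → €1.18
Scented candle €10.36: everything else → 7.25% + 0% county = 7.25% → €0.75
Umbrella €28.32: everything else → 7.25% + 0% county = 7.25% → €2.05
Hot soup (large) €6.92: ready-to-eat food → 3.5% + 0% county = 3.5% → €0.24
Total tax = €1.18 + €0.75 + €2.05 + €0.24 = €4.22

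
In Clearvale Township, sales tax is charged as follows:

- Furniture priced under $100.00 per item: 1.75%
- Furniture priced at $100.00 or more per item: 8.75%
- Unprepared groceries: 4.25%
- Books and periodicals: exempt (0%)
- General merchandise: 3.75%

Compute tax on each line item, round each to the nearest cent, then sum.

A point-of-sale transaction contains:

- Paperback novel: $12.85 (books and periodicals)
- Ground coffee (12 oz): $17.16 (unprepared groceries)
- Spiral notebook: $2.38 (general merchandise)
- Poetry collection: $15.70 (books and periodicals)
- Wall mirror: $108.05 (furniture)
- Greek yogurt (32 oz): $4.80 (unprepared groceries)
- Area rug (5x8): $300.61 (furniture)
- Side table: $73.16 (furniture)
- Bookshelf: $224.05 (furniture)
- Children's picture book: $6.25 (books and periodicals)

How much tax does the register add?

$57.65

Paperback novel $12.85: books and periodicals → 0% → $0.00
Ground coffee (12 oz) $17.16: unprepared groceries → 4.25% → $0.73
Spiral notebook $2.38: general merchandise → 3.75% → $0.09
Poetry collection $15.70: books and periodicals → 0% → $0.00
Wall mirror $108.05: furniture, $100.00 or more → 8.75% → $9.45
Greek yogurt (32 oz) $4.80: unprepared groceries → 4.25% → $0.20
Area rug (5x8) $300.61: furniture, $100.00 or more → 8.75% → $26.30
Side table $73.16: furniture, under $100.00 → 1.75% → $1.28
Bookshelf $224.05: furniture, $100.00 or more → 8.75% → $19.60
Children's picture book $6.25: books and periodicals → 0% → $0.00
Total tax = $0.73 + $0.09 + $9.45 + $0.20 + $26.30 + $1.28 + $19.60 = $57.65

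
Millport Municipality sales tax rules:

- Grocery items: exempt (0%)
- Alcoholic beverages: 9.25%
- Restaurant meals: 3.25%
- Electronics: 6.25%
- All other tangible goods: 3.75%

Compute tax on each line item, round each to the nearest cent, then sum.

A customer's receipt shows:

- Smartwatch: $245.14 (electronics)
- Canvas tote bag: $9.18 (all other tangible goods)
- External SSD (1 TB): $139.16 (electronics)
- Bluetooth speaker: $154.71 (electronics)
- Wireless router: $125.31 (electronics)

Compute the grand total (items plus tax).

Smartwatch $245.14: electronics → 6.25% → $15.32
Canvas tote bag $9.18: all other tangible goods → 3.75% → $0.34
External SSD (1 TB) $139.16: electronics → 6.25% → $8.70
Bluetooth speaker $154.71: electronics → 6.25% → $9.67
Wireless router $125.31: electronics → 6.25% → $7.83
Subtotal = $673.50; tax = $41.86; total due = $715.36

$715.36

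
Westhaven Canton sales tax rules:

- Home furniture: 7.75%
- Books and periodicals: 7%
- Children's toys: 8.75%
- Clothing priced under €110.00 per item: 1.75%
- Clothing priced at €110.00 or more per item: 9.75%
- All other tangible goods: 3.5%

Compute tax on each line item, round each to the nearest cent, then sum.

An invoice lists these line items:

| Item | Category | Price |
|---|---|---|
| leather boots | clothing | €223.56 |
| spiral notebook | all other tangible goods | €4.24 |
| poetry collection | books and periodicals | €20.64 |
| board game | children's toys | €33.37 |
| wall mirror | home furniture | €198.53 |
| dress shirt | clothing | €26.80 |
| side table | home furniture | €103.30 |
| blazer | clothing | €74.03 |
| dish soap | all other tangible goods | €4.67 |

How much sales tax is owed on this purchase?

€51.64

Leather boots €223.56: clothing, €110.00 or more → 9.75% → €21.80
Spiral notebook €4.24: all other tangible goods → 3.5% → €0.15
Poetry collection €20.64: books and periodicals → 7% → €1.44
Board game €33.37: children's toys → 8.75% → €2.92
Wall mirror €198.53: home furniture → 7.75% → €15.39
Dress shirt €26.80: clothing, under €110.00 → 1.75% → €0.47
Side table €103.30: home furniture → 7.75% → €8.01
Blazer €74.03: clothing, under €110.00 → 1.75% → €1.30
Dish soap €4.67: all other tangible goods → 3.5% → €0.16
Total tax = €21.80 + €0.15 + €1.44 + €2.92 + €15.39 + €0.47 + €8.01 + €1.30 + €0.16 = €51.64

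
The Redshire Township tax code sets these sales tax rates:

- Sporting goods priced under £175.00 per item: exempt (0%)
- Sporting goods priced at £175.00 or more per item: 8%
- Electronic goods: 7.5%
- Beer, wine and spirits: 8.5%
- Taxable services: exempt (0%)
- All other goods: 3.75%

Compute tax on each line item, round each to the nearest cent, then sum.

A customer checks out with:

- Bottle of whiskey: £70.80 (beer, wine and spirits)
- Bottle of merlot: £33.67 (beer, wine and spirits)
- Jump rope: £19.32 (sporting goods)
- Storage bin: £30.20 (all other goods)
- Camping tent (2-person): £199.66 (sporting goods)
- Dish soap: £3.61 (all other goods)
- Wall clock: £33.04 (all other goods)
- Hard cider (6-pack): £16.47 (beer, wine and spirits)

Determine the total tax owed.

£28.76

Bottle of whiskey £70.80: beer, wine and spirits → 8.5% → £6.02
Bottle of merlot £33.67: beer, wine and spirits → 8.5% → £2.86
Jump rope £19.32: sporting goods, under £175.00 → 0% → £0.00
Storage bin £30.20: all other goods → 3.75% → £1.13
Camping tent (2-person) £199.66: sporting goods, £175.00 or more → 8% → £15.97
Dish soap £3.61: all other goods → 3.75% → £0.14
Wall clock £33.04: all other goods → 3.75% → £1.24
Hard cider (6-pack) £16.47: beer, wine and spirits → 8.5% → £1.40
Total tax = £6.02 + £2.86 + £1.13 + £15.97 + £0.14 + £1.24 + £1.40 = £28.76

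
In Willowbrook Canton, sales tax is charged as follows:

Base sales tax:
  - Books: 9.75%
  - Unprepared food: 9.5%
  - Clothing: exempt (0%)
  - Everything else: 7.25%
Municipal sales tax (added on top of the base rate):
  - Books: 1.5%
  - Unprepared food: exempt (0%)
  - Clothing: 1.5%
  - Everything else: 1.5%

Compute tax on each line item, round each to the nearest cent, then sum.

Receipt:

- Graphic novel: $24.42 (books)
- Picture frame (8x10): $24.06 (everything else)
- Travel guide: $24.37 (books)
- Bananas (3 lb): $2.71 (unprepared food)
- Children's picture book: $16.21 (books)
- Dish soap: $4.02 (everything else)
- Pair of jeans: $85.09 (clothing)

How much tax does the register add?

Graphic novel $24.42: books → 9.75% + 1.5% municipal = 11.25% → $2.75
Picture frame (8x10) $24.06: everything else → 7.25% + 1.5% municipal = 8.75% → $2.11
Travel guide $24.37: books → 9.75% + 1.5% municipal = 11.25% → $2.74
Bananas (3 lb) $2.71: unprepared food → 9.5% + 0% municipal = 9.5% → $0.26
Children's picture book $16.21: books → 9.75% + 1.5% municipal = 11.25% → $1.82
Dish soap $4.02: everything else → 7.25% + 1.5% municipal = 8.75% → $0.35
Pair of jeans $85.09: clothing → 0% + 1.5% municipal = 1.5% → $1.28
Total tax = $2.75 + $2.11 + $2.74 + $0.26 + $1.82 + $0.35 + $1.28 = $11.31

$11.31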